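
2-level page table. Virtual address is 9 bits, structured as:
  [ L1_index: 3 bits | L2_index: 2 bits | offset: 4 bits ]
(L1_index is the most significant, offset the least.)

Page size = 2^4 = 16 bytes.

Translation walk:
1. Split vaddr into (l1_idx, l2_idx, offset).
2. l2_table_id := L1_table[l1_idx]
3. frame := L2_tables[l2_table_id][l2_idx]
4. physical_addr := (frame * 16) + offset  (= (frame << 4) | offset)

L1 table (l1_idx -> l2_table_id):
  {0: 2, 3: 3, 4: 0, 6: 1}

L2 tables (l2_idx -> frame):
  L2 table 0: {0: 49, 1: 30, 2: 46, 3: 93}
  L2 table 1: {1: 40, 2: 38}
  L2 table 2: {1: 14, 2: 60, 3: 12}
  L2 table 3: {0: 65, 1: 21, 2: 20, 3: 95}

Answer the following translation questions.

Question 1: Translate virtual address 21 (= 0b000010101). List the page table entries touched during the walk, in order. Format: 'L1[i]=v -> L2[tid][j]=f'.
Answer: L1[0]=2 -> L2[2][1]=14

Derivation:
vaddr = 21 = 0b000010101
Split: l1_idx=0, l2_idx=1, offset=5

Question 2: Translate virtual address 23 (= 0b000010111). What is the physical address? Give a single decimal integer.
vaddr = 23 = 0b000010111
Split: l1_idx=0, l2_idx=1, offset=7
L1[0] = 2
L2[2][1] = 14
paddr = 14 * 16 + 7 = 231

Answer: 231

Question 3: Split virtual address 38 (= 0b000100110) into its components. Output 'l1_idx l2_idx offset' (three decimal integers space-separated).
vaddr = 38 = 0b000100110
  top 3 bits -> l1_idx = 0
  next 2 bits -> l2_idx = 2
  bottom 4 bits -> offset = 6

Answer: 0 2 6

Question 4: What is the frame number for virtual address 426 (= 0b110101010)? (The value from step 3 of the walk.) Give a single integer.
Answer: 38

Derivation:
vaddr = 426: l1_idx=6, l2_idx=2
L1[6] = 1; L2[1][2] = 38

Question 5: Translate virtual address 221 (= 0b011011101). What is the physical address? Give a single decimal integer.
vaddr = 221 = 0b011011101
Split: l1_idx=3, l2_idx=1, offset=13
L1[3] = 3
L2[3][1] = 21
paddr = 21 * 16 + 13 = 349

Answer: 349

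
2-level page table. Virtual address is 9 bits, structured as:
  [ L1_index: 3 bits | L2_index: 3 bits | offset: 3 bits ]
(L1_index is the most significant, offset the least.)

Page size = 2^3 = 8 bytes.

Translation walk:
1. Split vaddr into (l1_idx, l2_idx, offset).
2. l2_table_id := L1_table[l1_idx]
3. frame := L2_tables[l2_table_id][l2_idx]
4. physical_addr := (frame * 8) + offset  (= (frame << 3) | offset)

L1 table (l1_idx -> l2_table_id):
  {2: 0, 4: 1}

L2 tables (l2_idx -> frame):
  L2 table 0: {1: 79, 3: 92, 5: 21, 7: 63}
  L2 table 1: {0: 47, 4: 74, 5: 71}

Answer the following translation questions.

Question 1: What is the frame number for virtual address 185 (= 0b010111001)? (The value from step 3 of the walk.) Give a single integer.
vaddr = 185: l1_idx=2, l2_idx=7
L1[2] = 0; L2[0][7] = 63

Answer: 63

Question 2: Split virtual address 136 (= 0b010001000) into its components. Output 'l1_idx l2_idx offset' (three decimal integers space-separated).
Answer: 2 1 0

Derivation:
vaddr = 136 = 0b010001000
  top 3 bits -> l1_idx = 2
  next 3 bits -> l2_idx = 1
  bottom 3 bits -> offset = 0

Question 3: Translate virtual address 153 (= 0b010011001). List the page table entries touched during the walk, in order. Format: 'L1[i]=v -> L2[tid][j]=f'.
Answer: L1[2]=0 -> L2[0][3]=92

Derivation:
vaddr = 153 = 0b010011001
Split: l1_idx=2, l2_idx=3, offset=1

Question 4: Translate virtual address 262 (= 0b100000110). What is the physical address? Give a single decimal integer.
Answer: 382

Derivation:
vaddr = 262 = 0b100000110
Split: l1_idx=4, l2_idx=0, offset=6
L1[4] = 1
L2[1][0] = 47
paddr = 47 * 8 + 6 = 382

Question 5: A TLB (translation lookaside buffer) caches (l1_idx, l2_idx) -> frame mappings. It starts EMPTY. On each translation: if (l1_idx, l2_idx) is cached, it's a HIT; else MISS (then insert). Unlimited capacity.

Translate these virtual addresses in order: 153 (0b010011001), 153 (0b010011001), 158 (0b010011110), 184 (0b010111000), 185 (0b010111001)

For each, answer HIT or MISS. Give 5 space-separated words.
Answer: MISS HIT HIT MISS HIT

Derivation:
vaddr=153: (2,3) not in TLB -> MISS, insert
vaddr=153: (2,3) in TLB -> HIT
vaddr=158: (2,3) in TLB -> HIT
vaddr=184: (2,7) not in TLB -> MISS, insert
vaddr=185: (2,7) in TLB -> HIT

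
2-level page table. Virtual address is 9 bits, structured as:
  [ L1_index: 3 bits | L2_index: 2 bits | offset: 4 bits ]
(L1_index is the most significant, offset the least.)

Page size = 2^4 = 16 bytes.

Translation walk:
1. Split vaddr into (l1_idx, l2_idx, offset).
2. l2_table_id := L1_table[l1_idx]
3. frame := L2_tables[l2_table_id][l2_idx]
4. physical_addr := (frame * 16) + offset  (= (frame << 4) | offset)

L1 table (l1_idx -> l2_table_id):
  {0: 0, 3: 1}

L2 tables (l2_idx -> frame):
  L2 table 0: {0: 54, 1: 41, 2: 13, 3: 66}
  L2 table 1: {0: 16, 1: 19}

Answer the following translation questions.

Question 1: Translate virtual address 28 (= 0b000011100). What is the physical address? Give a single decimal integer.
Answer: 668

Derivation:
vaddr = 28 = 0b000011100
Split: l1_idx=0, l2_idx=1, offset=12
L1[0] = 0
L2[0][1] = 41
paddr = 41 * 16 + 12 = 668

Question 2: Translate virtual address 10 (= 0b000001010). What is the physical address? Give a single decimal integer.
Answer: 874

Derivation:
vaddr = 10 = 0b000001010
Split: l1_idx=0, l2_idx=0, offset=10
L1[0] = 0
L2[0][0] = 54
paddr = 54 * 16 + 10 = 874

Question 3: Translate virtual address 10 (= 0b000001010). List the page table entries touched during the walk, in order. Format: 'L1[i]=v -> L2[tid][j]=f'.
Answer: L1[0]=0 -> L2[0][0]=54

Derivation:
vaddr = 10 = 0b000001010
Split: l1_idx=0, l2_idx=0, offset=10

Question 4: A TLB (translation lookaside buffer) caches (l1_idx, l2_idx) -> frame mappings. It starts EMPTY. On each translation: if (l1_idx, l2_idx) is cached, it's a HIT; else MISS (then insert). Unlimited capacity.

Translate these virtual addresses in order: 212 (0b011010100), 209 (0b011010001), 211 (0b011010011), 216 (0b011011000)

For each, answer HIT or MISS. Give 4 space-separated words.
vaddr=212: (3,1) not in TLB -> MISS, insert
vaddr=209: (3,1) in TLB -> HIT
vaddr=211: (3,1) in TLB -> HIT
vaddr=216: (3,1) in TLB -> HIT

Answer: MISS HIT HIT HIT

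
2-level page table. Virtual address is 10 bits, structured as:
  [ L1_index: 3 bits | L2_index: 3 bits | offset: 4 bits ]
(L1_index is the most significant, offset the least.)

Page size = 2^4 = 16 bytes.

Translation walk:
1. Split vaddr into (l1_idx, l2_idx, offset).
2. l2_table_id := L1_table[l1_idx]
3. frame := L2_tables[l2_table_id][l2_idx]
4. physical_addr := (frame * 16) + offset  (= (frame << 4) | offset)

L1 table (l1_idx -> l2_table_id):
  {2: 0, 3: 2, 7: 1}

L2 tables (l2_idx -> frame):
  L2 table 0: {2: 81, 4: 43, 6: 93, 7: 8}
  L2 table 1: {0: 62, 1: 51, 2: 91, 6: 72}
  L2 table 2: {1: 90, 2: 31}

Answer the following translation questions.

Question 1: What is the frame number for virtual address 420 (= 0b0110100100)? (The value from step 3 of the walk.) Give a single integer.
Answer: 31

Derivation:
vaddr = 420: l1_idx=3, l2_idx=2
L1[3] = 2; L2[2][2] = 31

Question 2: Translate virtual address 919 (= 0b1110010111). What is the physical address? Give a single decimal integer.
Answer: 823

Derivation:
vaddr = 919 = 0b1110010111
Split: l1_idx=7, l2_idx=1, offset=7
L1[7] = 1
L2[1][1] = 51
paddr = 51 * 16 + 7 = 823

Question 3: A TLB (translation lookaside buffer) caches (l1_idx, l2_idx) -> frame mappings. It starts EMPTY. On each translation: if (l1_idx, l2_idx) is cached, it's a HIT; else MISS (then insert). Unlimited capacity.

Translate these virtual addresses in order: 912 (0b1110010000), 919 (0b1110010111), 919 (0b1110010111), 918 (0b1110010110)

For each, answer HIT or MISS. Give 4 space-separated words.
vaddr=912: (7,1) not in TLB -> MISS, insert
vaddr=919: (7,1) in TLB -> HIT
vaddr=919: (7,1) in TLB -> HIT
vaddr=918: (7,1) in TLB -> HIT

Answer: MISS HIT HIT HIT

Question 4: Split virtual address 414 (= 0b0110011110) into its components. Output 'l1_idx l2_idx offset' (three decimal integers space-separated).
Answer: 3 1 14

Derivation:
vaddr = 414 = 0b0110011110
  top 3 bits -> l1_idx = 3
  next 3 bits -> l2_idx = 1
  bottom 4 bits -> offset = 14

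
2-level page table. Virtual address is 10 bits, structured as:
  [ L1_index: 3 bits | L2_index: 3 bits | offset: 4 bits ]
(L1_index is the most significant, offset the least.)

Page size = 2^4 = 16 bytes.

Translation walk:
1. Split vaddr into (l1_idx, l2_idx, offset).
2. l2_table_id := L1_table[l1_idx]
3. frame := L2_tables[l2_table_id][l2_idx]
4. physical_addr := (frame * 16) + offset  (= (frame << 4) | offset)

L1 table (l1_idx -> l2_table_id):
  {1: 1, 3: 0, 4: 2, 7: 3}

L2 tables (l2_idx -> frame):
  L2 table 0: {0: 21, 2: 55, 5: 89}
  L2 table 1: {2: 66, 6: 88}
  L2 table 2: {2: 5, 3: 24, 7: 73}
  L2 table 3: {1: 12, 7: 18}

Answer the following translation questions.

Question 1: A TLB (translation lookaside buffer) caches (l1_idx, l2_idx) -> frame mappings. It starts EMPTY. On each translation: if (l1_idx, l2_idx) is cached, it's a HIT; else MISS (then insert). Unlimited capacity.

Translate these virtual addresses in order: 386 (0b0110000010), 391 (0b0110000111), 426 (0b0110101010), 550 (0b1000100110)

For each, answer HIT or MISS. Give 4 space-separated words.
Answer: MISS HIT MISS MISS

Derivation:
vaddr=386: (3,0) not in TLB -> MISS, insert
vaddr=391: (3,0) in TLB -> HIT
vaddr=426: (3,2) not in TLB -> MISS, insert
vaddr=550: (4,2) not in TLB -> MISS, insert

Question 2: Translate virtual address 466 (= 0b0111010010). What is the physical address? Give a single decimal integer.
vaddr = 466 = 0b0111010010
Split: l1_idx=3, l2_idx=5, offset=2
L1[3] = 0
L2[0][5] = 89
paddr = 89 * 16 + 2 = 1426

Answer: 1426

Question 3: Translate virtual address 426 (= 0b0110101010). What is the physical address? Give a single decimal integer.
Answer: 890

Derivation:
vaddr = 426 = 0b0110101010
Split: l1_idx=3, l2_idx=2, offset=10
L1[3] = 0
L2[0][2] = 55
paddr = 55 * 16 + 10 = 890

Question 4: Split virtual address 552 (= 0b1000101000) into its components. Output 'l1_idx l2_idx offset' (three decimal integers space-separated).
vaddr = 552 = 0b1000101000
  top 3 bits -> l1_idx = 4
  next 3 bits -> l2_idx = 2
  bottom 4 bits -> offset = 8

Answer: 4 2 8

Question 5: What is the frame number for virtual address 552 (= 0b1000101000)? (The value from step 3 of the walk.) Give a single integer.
vaddr = 552: l1_idx=4, l2_idx=2
L1[4] = 2; L2[2][2] = 5

Answer: 5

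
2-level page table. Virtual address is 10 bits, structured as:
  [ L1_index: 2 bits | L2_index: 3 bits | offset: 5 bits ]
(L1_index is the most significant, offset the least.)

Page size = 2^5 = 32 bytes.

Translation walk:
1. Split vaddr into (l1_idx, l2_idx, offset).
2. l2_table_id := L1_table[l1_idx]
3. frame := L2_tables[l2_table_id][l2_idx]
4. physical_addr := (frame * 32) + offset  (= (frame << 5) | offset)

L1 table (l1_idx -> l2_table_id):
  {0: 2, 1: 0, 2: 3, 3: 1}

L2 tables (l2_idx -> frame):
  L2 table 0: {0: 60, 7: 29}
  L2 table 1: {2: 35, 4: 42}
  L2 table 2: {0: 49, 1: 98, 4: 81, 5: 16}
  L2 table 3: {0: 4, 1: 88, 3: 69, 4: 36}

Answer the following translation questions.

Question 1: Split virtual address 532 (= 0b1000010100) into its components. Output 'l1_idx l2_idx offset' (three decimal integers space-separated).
vaddr = 532 = 0b1000010100
  top 2 bits -> l1_idx = 2
  next 3 bits -> l2_idx = 0
  bottom 5 bits -> offset = 20

Answer: 2 0 20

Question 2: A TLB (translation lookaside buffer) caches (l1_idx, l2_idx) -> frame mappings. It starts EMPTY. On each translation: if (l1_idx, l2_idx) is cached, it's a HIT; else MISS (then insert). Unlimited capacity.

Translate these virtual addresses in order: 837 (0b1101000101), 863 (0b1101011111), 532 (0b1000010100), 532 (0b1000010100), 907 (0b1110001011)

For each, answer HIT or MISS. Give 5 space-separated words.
vaddr=837: (3,2) not in TLB -> MISS, insert
vaddr=863: (3,2) in TLB -> HIT
vaddr=532: (2,0) not in TLB -> MISS, insert
vaddr=532: (2,0) in TLB -> HIT
vaddr=907: (3,4) not in TLB -> MISS, insert

Answer: MISS HIT MISS HIT MISS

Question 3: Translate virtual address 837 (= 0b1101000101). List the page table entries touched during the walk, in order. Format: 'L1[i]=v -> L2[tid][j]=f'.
Answer: L1[3]=1 -> L2[1][2]=35

Derivation:
vaddr = 837 = 0b1101000101
Split: l1_idx=3, l2_idx=2, offset=5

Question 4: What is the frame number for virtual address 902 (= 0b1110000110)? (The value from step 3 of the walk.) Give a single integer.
vaddr = 902: l1_idx=3, l2_idx=4
L1[3] = 1; L2[1][4] = 42

Answer: 42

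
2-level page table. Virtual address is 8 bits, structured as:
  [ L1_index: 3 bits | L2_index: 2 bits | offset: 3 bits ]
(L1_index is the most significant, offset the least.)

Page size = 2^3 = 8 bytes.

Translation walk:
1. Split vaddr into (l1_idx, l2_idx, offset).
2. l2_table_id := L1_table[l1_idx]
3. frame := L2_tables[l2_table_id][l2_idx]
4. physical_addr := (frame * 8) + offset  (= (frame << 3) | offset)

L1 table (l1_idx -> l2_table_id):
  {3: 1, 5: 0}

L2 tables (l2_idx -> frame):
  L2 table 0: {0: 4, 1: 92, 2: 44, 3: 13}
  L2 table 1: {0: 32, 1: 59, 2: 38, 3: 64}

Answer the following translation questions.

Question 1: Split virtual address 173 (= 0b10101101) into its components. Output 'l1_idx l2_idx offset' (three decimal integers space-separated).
Answer: 5 1 5

Derivation:
vaddr = 173 = 0b10101101
  top 3 bits -> l1_idx = 5
  next 2 bits -> l2_idx = 1
  bottom 3 bits -> offset = 5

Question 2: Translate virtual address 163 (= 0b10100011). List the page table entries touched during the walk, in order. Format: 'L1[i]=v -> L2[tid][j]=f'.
vaddr = 163 = 0b10100011
Split: l1_idx=5, l2_idx=0, offset=3

Answer: L1[5]=0 -> L2[0][0]=4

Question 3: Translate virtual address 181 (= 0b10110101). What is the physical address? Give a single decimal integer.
vaddr = 181 = 0b10110101
Split: l1_idx=5, l2_idx=2, offset=5
L1[5] = 0
L2[0][2] = 44
paddr = 44 * 8 + 5 = 357

Answer: 357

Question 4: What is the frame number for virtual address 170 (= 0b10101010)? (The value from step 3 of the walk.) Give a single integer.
vaddr = 170: l1_idx=5, l2_idx=1
L1[5] = 0; L2[0][1] = 92

Answer: 92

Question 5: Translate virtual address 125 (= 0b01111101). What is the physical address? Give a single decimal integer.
Answer: 517

Derivation:
vaddr = 125 = 0b01111101
Split: l1_idx=3, l2_idx=3, offset=5
L1[3] = 1
L2[1][3] = 64
paddr = 64 * 8 + 5 = 517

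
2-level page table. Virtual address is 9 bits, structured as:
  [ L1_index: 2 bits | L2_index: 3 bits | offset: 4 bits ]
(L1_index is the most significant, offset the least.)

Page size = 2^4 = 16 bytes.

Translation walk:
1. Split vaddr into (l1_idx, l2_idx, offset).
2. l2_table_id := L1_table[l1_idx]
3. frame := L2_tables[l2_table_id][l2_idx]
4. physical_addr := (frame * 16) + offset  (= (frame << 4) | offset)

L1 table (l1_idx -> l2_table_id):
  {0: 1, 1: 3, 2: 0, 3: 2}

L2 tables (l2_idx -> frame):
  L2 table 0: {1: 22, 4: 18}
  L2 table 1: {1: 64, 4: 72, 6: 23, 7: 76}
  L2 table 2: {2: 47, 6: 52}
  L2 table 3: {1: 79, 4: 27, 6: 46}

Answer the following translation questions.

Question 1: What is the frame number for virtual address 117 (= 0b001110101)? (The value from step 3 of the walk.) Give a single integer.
vaddr = 117: l1_idx=0, l2_idx=7
L1[0] = 1; L2[1][7] = 76

Answer: 76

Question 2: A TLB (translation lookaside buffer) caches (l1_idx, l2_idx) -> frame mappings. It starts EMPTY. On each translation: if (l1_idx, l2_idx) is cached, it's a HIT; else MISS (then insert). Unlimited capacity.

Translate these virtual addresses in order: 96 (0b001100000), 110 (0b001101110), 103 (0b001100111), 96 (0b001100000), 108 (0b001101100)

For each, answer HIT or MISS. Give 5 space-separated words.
vaddr=96: (0,6) not in TLB -> MISS, insert
vaddr=110: (0,6) in TLB -> HIT
vaddr=103: (0,6) in TLB -> HIT
vaddr=96: (0,6) in TLB -> HIT
vaddr=108: (0,6) in TLB -> HIT

Answer: MISS HIT HIT HIT HIT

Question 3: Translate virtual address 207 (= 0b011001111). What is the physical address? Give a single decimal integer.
Answer: 447

Derivation:
vaddr = 207 = 0b011001111
Split: l1_idx=1, l2_idx=4, offset=15
L1[1] = 3
L2[3][4] = 27
paddr = 27 * 16 + 15 = 447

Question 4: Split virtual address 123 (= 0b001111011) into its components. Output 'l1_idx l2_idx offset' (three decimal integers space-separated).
Answer: 0 7 11

Derivation:
vaddr = 123 = 0b001111011
  top 2 bits -> l1_idx = 0
  next 3 bits -> l2_idx = 7
  bottom 4 bits -> offset = 11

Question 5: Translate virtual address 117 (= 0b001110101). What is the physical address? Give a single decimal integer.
vaddr = 117 = 0b001110101
Split: l1_idx=0, l2_idx=7, offset=5
L1[0] = 1
L2[1][7] = 76
paddr = 76 * 16 + 5 = 1221

Answer: 1221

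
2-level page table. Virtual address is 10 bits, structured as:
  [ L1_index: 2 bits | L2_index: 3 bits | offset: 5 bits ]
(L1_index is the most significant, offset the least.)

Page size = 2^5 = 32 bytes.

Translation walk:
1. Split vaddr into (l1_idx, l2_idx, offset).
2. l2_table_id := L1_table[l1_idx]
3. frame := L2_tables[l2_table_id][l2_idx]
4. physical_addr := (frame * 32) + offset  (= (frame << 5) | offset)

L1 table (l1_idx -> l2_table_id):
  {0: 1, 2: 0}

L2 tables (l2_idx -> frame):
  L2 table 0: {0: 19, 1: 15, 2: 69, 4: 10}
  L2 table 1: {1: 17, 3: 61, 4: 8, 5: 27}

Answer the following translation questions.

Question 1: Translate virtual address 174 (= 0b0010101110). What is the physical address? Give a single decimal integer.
vaddr = 174 = 0b0010101110
Split: l1_idx=0, l2_idx=5, offset=14
L1[0] = 1
L2[1][5] = 27
paddr = 27 * 32 + 14 = 878

Answer: 878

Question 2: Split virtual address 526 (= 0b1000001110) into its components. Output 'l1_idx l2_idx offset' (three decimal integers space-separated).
Answer: 2 0 14

Derivation:
vaddr = 526 = 0b1000001110
  top 2 bits -> l1_idx = 2
  next 3 bits -> l2_idx = 0
  bottom 5 bits -> offset = 14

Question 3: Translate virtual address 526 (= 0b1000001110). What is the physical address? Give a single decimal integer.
Answer: 622

Derivation:
vaddr = 526 = 0b1000001110
Split: l1_idx=2, l2_idx=0, offset=14
L1[2] = 0
L2[0][0] = 19
paddr = 19 * 32 + 14 = 622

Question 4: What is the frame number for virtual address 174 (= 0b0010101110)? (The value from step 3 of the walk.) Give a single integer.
vaddr = 174: l1_idx=0, l2_idx=5
L1[0] = 1; L2[1][5] = 27

Answer: 27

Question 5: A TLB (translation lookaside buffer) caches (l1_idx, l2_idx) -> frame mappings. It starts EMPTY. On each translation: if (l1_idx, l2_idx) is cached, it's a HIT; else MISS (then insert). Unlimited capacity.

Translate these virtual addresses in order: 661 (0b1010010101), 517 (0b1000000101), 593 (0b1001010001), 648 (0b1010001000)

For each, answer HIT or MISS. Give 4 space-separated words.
vaddr=661: (2,4) not in TLB -> MISS, insert
vaddr=517: (2,0) not in TLB -> MISS, insert
vaddr=593: (2,2) not in TLB -> MISS, insert
vaddr=648: (2,4) in TLB -> HIT

Answer: MISS MISS MISS HIT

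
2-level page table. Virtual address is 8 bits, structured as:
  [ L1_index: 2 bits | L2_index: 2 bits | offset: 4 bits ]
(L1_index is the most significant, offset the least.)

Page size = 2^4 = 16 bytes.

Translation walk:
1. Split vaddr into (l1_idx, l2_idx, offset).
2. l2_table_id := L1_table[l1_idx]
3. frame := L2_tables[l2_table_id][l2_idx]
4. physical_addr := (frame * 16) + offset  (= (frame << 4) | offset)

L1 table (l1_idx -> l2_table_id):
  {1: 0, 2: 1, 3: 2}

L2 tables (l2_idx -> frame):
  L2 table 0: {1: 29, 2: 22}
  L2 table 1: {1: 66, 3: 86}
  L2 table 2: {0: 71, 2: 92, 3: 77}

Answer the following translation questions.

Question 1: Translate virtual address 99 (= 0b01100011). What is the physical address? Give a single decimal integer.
vaddr = 99 = 0b01100011
Split: l1_idx=1, l2_idx=2, offset=3
L1[1] = 0
L2[0][2] = 22
paddr = 22 * 16 + 3 = 355

Answer: 355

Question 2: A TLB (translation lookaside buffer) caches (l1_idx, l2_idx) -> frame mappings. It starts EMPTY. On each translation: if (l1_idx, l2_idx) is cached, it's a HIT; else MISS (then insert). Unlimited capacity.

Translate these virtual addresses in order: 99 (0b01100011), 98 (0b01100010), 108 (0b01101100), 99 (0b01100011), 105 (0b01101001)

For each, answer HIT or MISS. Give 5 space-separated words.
Answer: MISS HIT HIT HIT HIT

Derivation:
vaddr=99: (1,2) not in TLB -> MISS, insert
vaddr=98: (1,2) in TLB -> HIT
vaddr=108: (1,2) in TLB -> HIT
vaddr=99: (1,2) in TLB -> HIT
vaddr=105: (1,2) in TLB -> HIT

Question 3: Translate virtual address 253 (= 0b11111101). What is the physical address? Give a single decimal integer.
Answer: 1245

Derivation:
vaddr = 253 = 0b11111101
Split: l1_idx=3, l2_idx=3, offset=13
L1[3] = 2
L2[2][3] = 77
paddr = 77 * 16 + 13 = 1245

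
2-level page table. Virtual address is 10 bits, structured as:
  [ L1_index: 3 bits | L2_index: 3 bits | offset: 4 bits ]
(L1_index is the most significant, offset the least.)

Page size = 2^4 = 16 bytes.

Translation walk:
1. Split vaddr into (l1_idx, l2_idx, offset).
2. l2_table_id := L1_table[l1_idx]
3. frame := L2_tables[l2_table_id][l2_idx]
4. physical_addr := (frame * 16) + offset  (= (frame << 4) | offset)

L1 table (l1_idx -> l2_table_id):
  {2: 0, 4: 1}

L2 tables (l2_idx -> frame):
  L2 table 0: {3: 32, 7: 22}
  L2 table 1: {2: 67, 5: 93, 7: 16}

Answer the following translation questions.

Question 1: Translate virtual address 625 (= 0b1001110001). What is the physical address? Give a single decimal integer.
Answer: 257

Derivation:
vaddr = 625 = 0b1001110001
Split: l1_idx=4, l2_idx=7, offset=1
L1[4] = 1
L2[1][7] = 16
paddr = 16 * 16 + 1 = 257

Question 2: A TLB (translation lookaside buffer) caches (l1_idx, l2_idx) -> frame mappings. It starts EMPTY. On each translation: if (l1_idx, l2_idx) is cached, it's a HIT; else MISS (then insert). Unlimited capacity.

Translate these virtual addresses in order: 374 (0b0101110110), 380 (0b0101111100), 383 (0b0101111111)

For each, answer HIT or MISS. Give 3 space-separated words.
Answer: MISS HIT HIT

Derivation:
vaddr=374: (2,7) not in TLB -> MISS, insert
vaddr=380: (2,7) in TLB -> HIT
vaddr=383: (2,7) in TLB -> HIT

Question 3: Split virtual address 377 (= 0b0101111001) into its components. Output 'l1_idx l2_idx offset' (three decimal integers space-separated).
Answer: 2 7 9

Derivation:
vaddr = 377 = 0b0101111001
  top 3 bits -> l1_idx = 2
  next 3 bits -> l2_idx = 7
  bottom 4 bits -> offset = 9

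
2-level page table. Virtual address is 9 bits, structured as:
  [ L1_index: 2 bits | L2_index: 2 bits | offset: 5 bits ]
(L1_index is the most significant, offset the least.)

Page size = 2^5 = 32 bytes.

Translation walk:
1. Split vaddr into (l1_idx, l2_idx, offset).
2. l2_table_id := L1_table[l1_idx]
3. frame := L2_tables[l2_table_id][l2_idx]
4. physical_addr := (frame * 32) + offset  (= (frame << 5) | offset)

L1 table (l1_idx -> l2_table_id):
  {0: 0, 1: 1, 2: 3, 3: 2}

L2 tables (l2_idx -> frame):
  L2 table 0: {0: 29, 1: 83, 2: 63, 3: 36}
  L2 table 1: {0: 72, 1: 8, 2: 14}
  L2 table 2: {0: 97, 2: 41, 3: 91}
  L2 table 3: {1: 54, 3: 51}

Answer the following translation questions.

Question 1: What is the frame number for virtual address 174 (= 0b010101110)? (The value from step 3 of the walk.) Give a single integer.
vaddr = 174: l1_idx=1, l2_idx=1
L1[1] = 1; L2[1][1] = 8

Answer: 8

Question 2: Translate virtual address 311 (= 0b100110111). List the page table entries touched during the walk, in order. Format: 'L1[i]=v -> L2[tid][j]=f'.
vaddr = 311 = 0b100110111
Split: l1_idx=2, l2_idx=1, offset=23

Answer: L1[2]=3 -> L2[3][1]=54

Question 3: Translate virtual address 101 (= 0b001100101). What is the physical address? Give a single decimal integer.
vaddr = 101 = 0b001100101
Split: l1_idx=0, l2_idx=3, offset=5
L1[0] = 0
L2[0][3] = 36
paddr = 36 * 32 + 5 = 1157

Answer: 1157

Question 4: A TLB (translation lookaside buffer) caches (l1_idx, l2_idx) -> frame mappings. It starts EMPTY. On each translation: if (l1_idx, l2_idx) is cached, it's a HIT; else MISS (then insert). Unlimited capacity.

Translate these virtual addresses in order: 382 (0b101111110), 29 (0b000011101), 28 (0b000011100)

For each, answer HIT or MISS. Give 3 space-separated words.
vaddr=382: (2,3) not in TLB -> MISS, insert
vaddr=29: (0,0) not in TLB -> MISS, insert
vaddr=28: (0,0) in TLB -> HIT

Answer: MISS MISS HIT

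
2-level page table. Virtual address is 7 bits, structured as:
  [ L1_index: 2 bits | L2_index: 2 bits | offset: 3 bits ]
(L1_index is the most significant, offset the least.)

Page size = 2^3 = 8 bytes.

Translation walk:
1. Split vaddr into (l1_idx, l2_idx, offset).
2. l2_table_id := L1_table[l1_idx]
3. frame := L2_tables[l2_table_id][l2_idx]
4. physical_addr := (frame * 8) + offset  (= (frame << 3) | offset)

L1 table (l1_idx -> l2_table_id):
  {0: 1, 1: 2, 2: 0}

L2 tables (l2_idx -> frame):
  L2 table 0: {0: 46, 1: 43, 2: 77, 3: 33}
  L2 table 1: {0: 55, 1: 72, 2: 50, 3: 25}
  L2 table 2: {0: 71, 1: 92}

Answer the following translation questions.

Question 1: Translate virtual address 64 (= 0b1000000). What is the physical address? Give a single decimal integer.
vaddr = 64 = 0b1000000
Split: l1_idx=2, l2_idx=0, offset=0
L1[2] = 0
L2[0][0] = 46
paddr = 46 * 8 + 0 = 368

Answer: 368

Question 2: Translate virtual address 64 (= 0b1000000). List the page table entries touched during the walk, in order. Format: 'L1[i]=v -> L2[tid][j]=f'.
vaddr = 64 = 0b1000000
Split: l1_idx=2, l2_idx=0, offset=0

Answer: L1[2]=0 -> L2[0][0]=46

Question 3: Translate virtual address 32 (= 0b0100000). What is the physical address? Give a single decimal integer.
Answer: 568

Derivation:
vaddr = 32 = 0b0100000
Split: l1_idx=1, l2_idx=0, offset=0
L1[1] = 2
L2[2][0] = 71
paddr = 71 * 8 + 0 = 568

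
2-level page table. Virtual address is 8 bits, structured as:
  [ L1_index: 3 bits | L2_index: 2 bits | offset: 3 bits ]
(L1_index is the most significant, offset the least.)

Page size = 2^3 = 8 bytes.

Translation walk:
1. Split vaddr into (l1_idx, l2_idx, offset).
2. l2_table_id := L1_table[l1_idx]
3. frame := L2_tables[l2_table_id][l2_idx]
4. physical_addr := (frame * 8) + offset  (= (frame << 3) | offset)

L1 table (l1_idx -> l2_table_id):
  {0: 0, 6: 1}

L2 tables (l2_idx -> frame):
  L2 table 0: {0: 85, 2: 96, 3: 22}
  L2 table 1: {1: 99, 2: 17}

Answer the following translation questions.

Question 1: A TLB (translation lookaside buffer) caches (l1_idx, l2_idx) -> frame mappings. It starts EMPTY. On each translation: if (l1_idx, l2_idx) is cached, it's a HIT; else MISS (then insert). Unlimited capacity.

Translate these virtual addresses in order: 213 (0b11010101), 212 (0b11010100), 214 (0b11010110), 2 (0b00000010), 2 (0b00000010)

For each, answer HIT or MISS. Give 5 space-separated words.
vaddr=213: (6,2) not in TLB -> MISS, insert
vaddr=212: (6,2) in TLB -> HIT
vaddr=214: (6,2) in TLB -> HIT
vaddr=2: (0,0) not in TLB -> MISS, insert
vaddr=2: (0,0) in TLB -> HIT

Answer: MISS HIT HIT MISS HIT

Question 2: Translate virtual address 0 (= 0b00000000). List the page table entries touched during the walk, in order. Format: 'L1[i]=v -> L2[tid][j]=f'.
vaddr = 0 = 0b00000000
Split: l1_idx=0, l2_idx=0, offset=0

Answer: L1[0]=0 -> L2[0][0]=85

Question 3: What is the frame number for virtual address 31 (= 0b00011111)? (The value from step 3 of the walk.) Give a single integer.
Answer: 22

Derivation:
vaddr = 31: l1_idx=0, l2_idx=3
L1[0] = 0; L2[0][3] = 22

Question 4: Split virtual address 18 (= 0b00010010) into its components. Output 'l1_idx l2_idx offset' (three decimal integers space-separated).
Answer: 0 2 2

Derivation:
vaddr = 18 = 0b00010010
  top 3 bits -> l1_idx = 0
  next 2 bits -> l2_idx = 2
  bottom 3 bits -> offset = 2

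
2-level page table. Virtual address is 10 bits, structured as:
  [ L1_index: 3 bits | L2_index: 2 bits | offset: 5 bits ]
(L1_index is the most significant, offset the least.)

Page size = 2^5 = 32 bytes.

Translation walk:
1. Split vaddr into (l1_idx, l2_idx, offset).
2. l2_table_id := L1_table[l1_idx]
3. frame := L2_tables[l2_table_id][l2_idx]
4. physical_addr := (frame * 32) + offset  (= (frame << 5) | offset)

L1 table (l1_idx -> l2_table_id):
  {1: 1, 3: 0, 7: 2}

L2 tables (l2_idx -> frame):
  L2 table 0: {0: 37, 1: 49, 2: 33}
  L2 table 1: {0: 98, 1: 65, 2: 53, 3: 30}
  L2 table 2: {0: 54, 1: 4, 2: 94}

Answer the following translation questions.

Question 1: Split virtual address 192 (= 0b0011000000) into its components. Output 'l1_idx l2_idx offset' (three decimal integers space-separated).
vaddr = 192 = 0b0011000000
  top 3 bits -> l1_idx = 1
  next 2 bits -> l2_idx = 2
  bottom 5 bits -> offset = 0

Answer: 1 2 0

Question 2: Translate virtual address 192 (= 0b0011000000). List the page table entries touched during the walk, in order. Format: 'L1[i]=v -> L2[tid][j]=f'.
Answer: L1[1]=1 -> L2[1][2]=53

Derivation:
vaddr = 192 = 0b0011000000
Split: l1_idx=1, l2_idx=2, offset=0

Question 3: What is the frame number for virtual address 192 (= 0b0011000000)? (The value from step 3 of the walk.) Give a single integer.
vaddr = 192: l1_idx=1, l2_idx=2
L1[1] = 1; L2[1][2] = 53

Answer: 53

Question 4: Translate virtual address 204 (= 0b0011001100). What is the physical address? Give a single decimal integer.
vaddr = 204 = 0b0011001100
Split: l1_idx=1, l2_idx=2, offset=12
L1[1] = 1
L2[1][2] = 53
paddr = 53 * 32 + 12 = 1708

Answer: 1708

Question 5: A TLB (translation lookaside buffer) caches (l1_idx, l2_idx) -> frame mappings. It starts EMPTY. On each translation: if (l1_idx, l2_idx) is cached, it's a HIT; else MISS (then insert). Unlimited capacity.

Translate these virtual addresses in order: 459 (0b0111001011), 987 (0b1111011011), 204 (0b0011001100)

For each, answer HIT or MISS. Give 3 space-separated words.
vaddr=459: (3,2) not in TLB -> MISS, insert
vaddr=987: (7,2) not in TLB -> MISS, insert
vaddr=204: (1,2) not in TLB -> MISS, insert

Answer: MISS MISS MISS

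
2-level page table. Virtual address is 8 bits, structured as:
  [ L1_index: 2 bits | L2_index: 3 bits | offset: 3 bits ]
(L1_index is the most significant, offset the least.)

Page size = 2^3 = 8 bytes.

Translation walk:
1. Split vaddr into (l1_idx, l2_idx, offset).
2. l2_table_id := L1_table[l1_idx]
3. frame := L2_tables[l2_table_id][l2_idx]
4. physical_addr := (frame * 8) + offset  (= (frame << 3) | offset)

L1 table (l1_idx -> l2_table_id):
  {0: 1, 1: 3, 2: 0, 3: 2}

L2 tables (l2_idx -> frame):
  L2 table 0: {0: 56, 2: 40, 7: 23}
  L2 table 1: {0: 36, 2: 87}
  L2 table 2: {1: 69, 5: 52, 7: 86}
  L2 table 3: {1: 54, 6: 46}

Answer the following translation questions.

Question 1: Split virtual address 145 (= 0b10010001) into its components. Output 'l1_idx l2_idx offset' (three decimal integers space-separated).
vaddr = 145 = 0b10010001
  top 2 bits -> l1_idx = 2
  next 3 bits -> l2_idx = 2
  bottom 3 bits -> offset = 1

Answer: 2 2 1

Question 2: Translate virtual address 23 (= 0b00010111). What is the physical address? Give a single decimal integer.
vaddr = 23 = 0b00010111
Split: l1_idx=0, l2_idx=2, offset=7
L1[0] = 1
L2[1][2] = 87
paddr = 87 * 8 + 7 = 703

Answer: 703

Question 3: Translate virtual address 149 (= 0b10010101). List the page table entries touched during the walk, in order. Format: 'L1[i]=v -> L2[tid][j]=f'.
vaddr = 149 = 0b10010101
Split: l1_idx=2, l2_idx=2, offset=5

Answer: L1[2]=0 -> L2[0][2]=40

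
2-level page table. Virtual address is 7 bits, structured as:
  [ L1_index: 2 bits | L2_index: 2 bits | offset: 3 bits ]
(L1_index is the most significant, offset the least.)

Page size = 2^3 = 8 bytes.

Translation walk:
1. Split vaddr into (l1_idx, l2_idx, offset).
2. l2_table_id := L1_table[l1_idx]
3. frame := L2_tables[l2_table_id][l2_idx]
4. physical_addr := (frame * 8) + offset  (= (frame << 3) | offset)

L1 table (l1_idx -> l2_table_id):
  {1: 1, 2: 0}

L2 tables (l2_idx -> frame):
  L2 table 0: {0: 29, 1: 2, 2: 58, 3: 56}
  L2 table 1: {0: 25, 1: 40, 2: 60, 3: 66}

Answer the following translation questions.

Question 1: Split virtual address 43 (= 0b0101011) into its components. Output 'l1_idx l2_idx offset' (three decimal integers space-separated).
vaddr = 43 = 0b0101011
  top 2 bits -> l1_idx = 1
  next 2 bits -> l2_idx = 1
  bottom 3 bits -> offset = 3

Answer: 1 1 3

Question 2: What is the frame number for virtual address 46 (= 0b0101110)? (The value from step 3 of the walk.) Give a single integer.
vaddr = 46: l1_idx=1, l2_idx=1
L1[1] = 1; L2[1][1] = 40

Answer: 40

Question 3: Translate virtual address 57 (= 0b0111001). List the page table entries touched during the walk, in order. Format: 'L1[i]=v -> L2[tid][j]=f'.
vaddr = 57 = 0b0111001
Split: l1_idx=1, l2_idx=3, offset=1

Answer: L1[1]=1 -> L2[1][3]=66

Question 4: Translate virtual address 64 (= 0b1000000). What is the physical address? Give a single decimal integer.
vaddr = 64 = 0b1000000
Split: l1_idx=2, l2_idx=0, offset=0
L1[2] = 0
L2[0][0] = 29
paddr = 29 * 8 + 0 = 232

Answer: 232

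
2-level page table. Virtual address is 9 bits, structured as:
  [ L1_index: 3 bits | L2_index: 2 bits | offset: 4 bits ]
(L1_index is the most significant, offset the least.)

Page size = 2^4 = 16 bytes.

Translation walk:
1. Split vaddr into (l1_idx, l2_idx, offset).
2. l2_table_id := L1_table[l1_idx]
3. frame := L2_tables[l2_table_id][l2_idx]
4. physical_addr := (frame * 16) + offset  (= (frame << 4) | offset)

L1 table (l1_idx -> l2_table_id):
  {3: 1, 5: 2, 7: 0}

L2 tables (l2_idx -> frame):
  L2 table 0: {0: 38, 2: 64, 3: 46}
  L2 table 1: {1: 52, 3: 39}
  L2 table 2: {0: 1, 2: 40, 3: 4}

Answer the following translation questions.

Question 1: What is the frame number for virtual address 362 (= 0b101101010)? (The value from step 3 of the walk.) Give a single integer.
vaddr = 362: l1_idx=5, l2_idx=2
L1[5] = 2; L2[2][2] = 40

Answer: 40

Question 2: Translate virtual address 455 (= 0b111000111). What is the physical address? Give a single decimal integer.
vaddr = 455 = 0b111000111
Split: l1_idx=7, l2_idx=0, offset=7
L1[7] = 0
L2[0][0] = 38
paddr = 38 * 16 + 7 = 615

Answer: 615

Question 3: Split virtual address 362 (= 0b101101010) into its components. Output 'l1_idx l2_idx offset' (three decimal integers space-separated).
Answer: 5 2 10

Derivation:
vaddr = 362 = 0b101101010
  top 3 bits -> l1_idx = 5
  next 2 bits -> l2_idx = 2
  bottom 4 bits -> offset = 10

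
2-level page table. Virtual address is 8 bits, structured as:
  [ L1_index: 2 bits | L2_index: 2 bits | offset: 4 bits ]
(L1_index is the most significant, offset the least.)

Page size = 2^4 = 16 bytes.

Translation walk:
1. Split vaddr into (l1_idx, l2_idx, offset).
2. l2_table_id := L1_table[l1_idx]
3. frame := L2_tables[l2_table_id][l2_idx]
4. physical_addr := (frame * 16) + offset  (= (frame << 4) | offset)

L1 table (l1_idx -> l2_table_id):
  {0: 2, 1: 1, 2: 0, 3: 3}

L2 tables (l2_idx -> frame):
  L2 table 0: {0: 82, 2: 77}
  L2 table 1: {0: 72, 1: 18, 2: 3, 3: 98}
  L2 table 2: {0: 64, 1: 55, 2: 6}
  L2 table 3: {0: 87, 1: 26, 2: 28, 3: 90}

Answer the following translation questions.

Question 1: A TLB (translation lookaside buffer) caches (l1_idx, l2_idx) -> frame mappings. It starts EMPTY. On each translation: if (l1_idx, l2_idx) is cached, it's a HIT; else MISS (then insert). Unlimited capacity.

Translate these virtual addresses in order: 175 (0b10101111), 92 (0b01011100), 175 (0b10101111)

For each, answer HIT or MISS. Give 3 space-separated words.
vaddr=175: (2,2) not in TLB -> MISS, insert
vaddr=92: (1,1) not in TLB -> MISS, insert
vaddr=175: (2,2) in TLB -> HIT

Answer: MISS MISS HIT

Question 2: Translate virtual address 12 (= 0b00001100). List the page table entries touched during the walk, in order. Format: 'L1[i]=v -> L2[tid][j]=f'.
vaddr = 12 = 0b00001100
Split: l1_idx=0, l2_idx=0, offset=12

Answer: L1[0]=2 -> L2[2][0]=64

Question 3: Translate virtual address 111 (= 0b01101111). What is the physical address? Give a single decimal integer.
vaddr = 111 = 0b01101111
Split: l1_idx=1, l2_idx=2, offset=15
L1[1] = 1
L2[1][2] = 3
paddr = 3 * 16 + 15 = 63

Answer: 63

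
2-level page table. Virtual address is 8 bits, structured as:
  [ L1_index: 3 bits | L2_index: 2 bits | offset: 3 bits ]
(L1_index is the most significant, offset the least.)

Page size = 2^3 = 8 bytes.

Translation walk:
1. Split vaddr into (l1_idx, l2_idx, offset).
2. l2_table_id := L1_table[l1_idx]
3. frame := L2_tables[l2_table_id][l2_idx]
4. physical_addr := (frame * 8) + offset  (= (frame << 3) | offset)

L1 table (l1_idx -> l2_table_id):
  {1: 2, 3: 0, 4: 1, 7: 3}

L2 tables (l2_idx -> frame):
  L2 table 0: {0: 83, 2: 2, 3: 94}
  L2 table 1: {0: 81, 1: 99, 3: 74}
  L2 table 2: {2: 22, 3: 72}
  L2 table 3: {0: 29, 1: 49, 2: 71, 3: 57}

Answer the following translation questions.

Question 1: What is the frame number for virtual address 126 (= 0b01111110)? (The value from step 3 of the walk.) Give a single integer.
vaddr = 126: l1_idx=3, l2_idx=3
L1[3] = 0; L2[0][3] = 94

Answer: 94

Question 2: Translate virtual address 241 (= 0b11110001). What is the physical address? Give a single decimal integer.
vaddr = 241 = 0b11110001
Split: l1_idx=7, l2_idx=2, offset=1
L1[7] = 3
L2[3][2] = 71
paddr = 71 * 8 + 1 = 569

Answer: 569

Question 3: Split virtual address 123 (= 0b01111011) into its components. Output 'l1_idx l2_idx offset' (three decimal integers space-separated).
vaddr = 123 = 0b01111011
  top 3 bits -> l1_idx = 3
  next 2 bits -> l2_idx = 3
  bottom 3 bits -> offset = 3

Answer: 3 3 3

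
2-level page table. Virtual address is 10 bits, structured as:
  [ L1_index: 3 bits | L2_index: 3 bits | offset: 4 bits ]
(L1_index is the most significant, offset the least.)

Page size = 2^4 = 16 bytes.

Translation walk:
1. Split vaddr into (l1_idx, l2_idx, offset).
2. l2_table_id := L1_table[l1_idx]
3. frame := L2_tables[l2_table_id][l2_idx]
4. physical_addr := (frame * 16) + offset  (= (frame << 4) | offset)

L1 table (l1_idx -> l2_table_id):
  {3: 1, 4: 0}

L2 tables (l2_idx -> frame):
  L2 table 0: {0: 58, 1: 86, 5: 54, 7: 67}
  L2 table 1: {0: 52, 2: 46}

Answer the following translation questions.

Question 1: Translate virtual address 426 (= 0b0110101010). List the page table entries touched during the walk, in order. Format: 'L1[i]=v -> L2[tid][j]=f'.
Answer: L1[3]=1 -> L2[1][2]=46

Derivation:
vaddr = 426 = 0b0110101010
Split: l1_idx=3, l2_idx=2, offset=10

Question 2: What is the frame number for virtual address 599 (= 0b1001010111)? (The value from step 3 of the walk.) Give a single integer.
Answer: 54

Derivation:
vaddr = 599: l1_idx=4, l2_idx=5
L1[4] = 0; L2[0][5] = 54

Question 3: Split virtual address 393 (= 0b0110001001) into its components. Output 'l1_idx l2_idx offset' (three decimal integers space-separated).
Answer: 3 0 9

Derivation:
vaddr = 393 = 0b0110001001
  top 3 bits -> l1_idx = 3
  next 3 bits -> l2_idx = 0
  bottom 4 bits -> offset = 9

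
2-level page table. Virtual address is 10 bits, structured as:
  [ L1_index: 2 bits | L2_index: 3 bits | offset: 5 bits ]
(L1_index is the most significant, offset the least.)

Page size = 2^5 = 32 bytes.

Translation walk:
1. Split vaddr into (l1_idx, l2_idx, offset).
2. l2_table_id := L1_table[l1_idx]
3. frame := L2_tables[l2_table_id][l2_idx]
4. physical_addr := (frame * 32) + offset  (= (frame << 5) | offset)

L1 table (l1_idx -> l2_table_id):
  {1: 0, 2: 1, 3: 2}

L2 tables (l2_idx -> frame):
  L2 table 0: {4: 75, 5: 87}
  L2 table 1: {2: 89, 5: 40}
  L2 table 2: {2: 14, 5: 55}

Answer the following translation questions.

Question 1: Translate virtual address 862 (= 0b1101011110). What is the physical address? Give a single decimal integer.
vaddr = 862 = 0b1101011110
Split: l1_idx=3, l2_idx=2, offset=30
L1[3] = 2
L2[2][2] = 14
paddr = 14 * 32 + 30 = 478

Answer: 478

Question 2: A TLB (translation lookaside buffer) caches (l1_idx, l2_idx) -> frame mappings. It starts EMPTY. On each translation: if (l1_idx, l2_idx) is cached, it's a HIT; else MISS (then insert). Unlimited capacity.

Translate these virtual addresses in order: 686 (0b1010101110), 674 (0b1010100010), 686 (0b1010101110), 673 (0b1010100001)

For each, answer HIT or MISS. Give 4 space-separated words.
Answer: MISS HIT HIT HIT

Derivation:
vaddr=686: (2,5) not in TLB -> MISS, insert
vaddr=674: (2,5) in TLB -> HIT
vaddr=686: (2,5) in TLB -> HIT
vaddr=673: (2,5) in TLB -> HIT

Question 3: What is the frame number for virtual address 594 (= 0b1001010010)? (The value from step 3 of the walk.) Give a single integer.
vaddr = 594: l1_idx=2, l2_idx=2
L1[2] = 1; L2[1][2] = 89

Answer: 89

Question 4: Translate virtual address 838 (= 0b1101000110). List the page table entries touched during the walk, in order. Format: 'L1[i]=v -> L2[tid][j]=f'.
Answer: L1[3]=2 -> L2[2][2]=14

Derivation:
vaddr = 838 = 0b1101000110
Split: l1_idx=3, l2_idx=2, offset=6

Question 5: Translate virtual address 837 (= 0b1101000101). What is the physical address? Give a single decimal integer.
vaddr = 837 = 0b1101000101
Split: l1_idx=3, l2_idx=2, offset=5
L1[3] = 2
L2[2][2] = 14
paddr = 14 * 32 + 5 = 453

Answer: 453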